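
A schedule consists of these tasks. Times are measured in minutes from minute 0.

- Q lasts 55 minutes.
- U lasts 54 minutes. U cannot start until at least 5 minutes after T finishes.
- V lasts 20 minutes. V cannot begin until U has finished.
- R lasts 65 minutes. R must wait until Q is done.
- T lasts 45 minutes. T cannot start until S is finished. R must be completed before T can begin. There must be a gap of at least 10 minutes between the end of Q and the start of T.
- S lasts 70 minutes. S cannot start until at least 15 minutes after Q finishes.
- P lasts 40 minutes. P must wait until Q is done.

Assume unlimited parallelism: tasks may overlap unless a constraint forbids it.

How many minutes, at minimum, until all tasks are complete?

264

Q has no prerequisites, so it starts at minute 0 and finishes at minute 55.
After Q (finishes minute 55, plus 15-minute gap → minute 70), S can start at minute 70 and finishes at minute 140.
After Q (finishes minute 55), R can start at minute 55 and finishes at minute 120.
T needs all of S (finishes minute 140); R (finishes minute 120); Q (finishes minute 55, plus 10-minute gap → minute 65). That puts its earliest start at minute 140; it finishes at 140 + 45 = minute 185.
After T (finishes minute 185, plus 5-minute gap → minute 190), U can start at minute 190 and finishes at minute 244.
V cannot begin until U (finishes minute 244). It runs from minute 244 to 244 + 20 = minute 264.
P waits on Q (finishes minute 55), so it starts at minute 55 and finishes at 55 + 40 = minute 95.
All tasks are finished once the last one completes. Finish times: P at 95, Q at 55, R at 120, S at 140, T at 185, U at 244, V at 264. The latest is minute 264.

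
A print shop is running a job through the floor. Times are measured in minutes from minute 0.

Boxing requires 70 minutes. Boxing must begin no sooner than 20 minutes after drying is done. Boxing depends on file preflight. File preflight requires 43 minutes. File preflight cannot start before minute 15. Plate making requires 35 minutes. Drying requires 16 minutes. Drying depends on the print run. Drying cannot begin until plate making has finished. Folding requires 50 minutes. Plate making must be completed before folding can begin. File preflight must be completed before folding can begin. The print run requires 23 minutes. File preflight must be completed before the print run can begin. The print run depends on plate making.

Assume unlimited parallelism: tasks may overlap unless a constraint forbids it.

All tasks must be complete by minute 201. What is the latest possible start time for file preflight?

To finish by minute 201, boxing (duration 70) must start no later than minute 131.
Drying must finish before boxing (must start by minute 131, minus 20-minute gap → minute 111). With a 16-minute duration, drying must start by 111 − 16 = minute 95.
The print run must finish before drying (must start by minute 95). With a 23-minute duration, the print run must start by 95 − 23 = minute 72.
To finish by minute 201, folding (duration 50) must start no later than minute 151.
File preflight must finish in time for the print run (must start by minute 72); folding (must start by minute 151); boxing (must start by minute 131). The tightest is minute 72, so file preflight must start by 72 − 43 = minute 29.

29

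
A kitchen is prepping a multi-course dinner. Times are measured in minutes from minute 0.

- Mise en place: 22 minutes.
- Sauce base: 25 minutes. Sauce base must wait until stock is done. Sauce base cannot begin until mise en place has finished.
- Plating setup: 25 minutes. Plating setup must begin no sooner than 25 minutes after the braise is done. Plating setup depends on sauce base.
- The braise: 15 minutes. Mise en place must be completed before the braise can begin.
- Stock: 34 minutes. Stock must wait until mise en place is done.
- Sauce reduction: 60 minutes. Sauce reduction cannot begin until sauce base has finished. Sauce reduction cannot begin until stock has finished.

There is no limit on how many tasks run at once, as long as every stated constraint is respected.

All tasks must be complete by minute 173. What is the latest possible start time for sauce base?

88

To finish by minute 173, sauce reduction (duration 60) must start no later than minute 113.
Plating setup must finish by minute 173; it takes 25 minutes, so it must start by 173 − 25 = minute 148.
For sauce base: sauce reduction (must start by minute 113); plating setup (must start by minute 148). The most restrictive is minute 113; with a 25-minute duration, sauce base must start by minute 88.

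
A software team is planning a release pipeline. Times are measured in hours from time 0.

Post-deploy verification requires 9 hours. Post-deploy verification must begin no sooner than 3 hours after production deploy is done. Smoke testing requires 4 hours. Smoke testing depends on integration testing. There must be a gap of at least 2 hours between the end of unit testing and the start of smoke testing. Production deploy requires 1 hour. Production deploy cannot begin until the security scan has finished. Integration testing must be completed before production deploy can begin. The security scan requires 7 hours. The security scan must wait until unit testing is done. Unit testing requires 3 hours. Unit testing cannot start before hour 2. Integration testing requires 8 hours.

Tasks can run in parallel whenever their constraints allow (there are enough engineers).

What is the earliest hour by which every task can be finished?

25

Integration testing has no prerequisites, so it starts at hour 0 and finishes at hour 8.
After its own release at hour 2, unit testing can start at hour 2 and finishes at hour 5.
Smoke testing cannot start until integration testing (finishes hour 8); unit testing (finishes hour 5, plus 2-hour gap → hour 7). The controlling bound is hour 8, so smoke testing finishes at 8 + 4 = hour 12.
The security scan waits on unit testing (finishes hour 5), so it starts at hour 5 and finishes at 5 + 7 = hour 12.
Production deploy cannot start until the security scan (finishes hour 12); integration testing (finishes hour 8). The controlling bound is hour 12, so production deploy finishes at 12 + 1 = hour 13.
Post-deploy verification waits on production deploy (finishes hour 13, plus 3-hour gap → hour 16), so it starts at hour 16 and finishes at 16 + 9 = hour 25.
All tasks are finished once the last one completes. Finish times: Unit testing at 5, Integration testing at 8, The security scan at 12, Smoke testing at 12, Production deploy at 13, Post-deploy verification at 25. The latest is hour 25.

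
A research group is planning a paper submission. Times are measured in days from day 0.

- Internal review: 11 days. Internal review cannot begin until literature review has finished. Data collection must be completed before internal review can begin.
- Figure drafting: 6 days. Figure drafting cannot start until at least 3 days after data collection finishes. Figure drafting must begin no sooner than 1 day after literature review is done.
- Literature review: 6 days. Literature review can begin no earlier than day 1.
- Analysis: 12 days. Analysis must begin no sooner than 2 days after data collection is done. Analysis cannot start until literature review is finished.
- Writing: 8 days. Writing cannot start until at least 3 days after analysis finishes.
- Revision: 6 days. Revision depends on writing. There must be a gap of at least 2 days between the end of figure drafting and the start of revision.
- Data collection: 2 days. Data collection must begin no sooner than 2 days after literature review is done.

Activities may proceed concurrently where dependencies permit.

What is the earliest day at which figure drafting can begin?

14

Literature review waits on its own release at day 1, so it starts at day 1 and finishes at 1 + 6 = day 7.
Data collection waits on literature review (finishes day 7, plus 2-day gap → day 9), so it starts at day 9 and finishes at 9 + 2 = day 11.
Figure drafting waits on data collection (finishes day 11, plus 3-day gap → day 14); literature review (finishes day 7, plus 1-day gap → day 8). The latest of these is day 14, which is the earliest figure drafting can start.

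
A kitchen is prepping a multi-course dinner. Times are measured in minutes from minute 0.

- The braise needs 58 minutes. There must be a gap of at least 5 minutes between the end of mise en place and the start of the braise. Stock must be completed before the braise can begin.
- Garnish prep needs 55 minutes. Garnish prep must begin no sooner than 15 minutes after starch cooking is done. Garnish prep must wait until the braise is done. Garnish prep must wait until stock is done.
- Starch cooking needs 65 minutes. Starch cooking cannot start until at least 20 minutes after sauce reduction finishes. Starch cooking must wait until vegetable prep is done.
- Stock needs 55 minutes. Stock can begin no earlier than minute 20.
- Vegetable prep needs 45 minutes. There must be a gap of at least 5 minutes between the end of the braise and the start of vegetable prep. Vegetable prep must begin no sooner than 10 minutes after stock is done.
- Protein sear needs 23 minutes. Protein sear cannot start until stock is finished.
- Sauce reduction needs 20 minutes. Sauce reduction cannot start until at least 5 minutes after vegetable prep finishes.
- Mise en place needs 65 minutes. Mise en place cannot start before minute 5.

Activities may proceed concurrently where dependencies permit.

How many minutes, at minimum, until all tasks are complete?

Stock cannot begin until its own release at minute 20. It runs from minute 20 to 20 + 55 = minute 75.
Protein sear waits on stock (finishes minute 75), so it starts at minute 75 and finishes at 75 + 23 = minute 98.
After its own release at minute 5, mise en place can start at minute 5 and finishes at minute 70.
For the braise: mise en place (finishes minute 70, plus 5-minute gap → minute 75); stock (finishes minute 75). Taking the maximum gives a start of minute 75, and it finishes at 75 + 58 = minute 133.
Vegetable prep needs all of the braise (finishes minute 133, plus 5-minute gap → minute 138); stock (finishes minute 75, plus 10-minute gap → minute 85). That puts its earliest start at minute 138; it finishes at 138 + 45 = minute 183.
After vegetable prep (finishes minute 183, plus 5-minute gap → minute 188), sauce reduction can start at minute 188 and finishes at minute 208.
Starch cooking has to wait for sauce reduction (finishes minute 208, plus 20-minute gap → minute 228); vegetable prep (finishes minute 183). The latest of these is minute 228, so starch cooking runs minute 228 to 228 + 65 = minute 293.
Garnish prep needs all of starch cooking (finishes minute 293, plus 15-minute gap → minute 308); the braise (finishes minute 133); stock (finishes minute 75). That puts its earliest start at minute 308; it finishes at 308 + 55 = minute 363.
All tasks are finished once the last one completes. Finish times: Mise en place at 70, Stock at 75, The braise at 133, Protein sear at 98, Vegetable prep at 183, Sauce reduction at 208, Starch cooking at 293, Garnish prep at 363. The latest is minute 363.

363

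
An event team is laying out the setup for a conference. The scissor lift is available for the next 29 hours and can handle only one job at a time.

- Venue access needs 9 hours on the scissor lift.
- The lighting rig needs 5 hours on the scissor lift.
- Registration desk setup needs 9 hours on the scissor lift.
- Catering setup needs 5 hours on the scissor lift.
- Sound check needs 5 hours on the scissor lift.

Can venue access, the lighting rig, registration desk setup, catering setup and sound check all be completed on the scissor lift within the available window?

No

Running back to back, the jobs need 9 + 5 + 9 + 5 + 5 = 33 hours on the scissor lift.
Since 33 > 29, they cannot all fit.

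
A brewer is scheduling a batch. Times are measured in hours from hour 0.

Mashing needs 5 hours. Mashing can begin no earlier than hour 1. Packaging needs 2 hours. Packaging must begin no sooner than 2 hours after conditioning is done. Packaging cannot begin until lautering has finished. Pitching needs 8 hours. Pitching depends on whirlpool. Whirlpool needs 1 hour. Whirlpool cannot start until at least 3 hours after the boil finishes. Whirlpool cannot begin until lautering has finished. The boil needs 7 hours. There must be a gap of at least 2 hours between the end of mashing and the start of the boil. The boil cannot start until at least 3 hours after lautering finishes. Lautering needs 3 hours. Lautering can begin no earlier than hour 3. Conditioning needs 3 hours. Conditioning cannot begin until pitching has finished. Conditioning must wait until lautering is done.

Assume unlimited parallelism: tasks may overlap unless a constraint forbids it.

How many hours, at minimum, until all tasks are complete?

35

Lautering waits on its own release at hour 3, so it starts at hour 3 and finishes at 3 + 3 = hour 6.
Mashing cannot begin until its own release at hour 1. It runs from hour 1 to 1 + 5 = hour 6.
The boil cannot start until mashing (finishes hour 6, plus 2-hour gap → hour 8); lautering (finishes hour 6, plus 3-hour gap → hour 9). The controlling bound is hour 9, so the boil finishes at 9 + 7 = hour 16.
Whirlpool needs all of the boil (finishes hour 16, plus 3-hour gap → hour 19); lautering (finishes hour 6). That puts its earliest start at hour 19; it finishes at 19 + 1 = hour 20.
After whirlpool (finishes hour 20), pitching can start at hour 20 and finishes at hour 28.
Conditioning needs all of pitching (finishes hour 28); lautering (finishes hour 6). That puts its earliest start at hour 28; it finishes at 28 + 3 = hour 31.
Packaging has to wait for conditioning (finishes hour 31, plus 2-hour gap → hour 33); lautering (finishes hour 6). The latest of these is hour 33, so packaging runs hour 33 to 33 + 2 = hour 35.
All tasks are finished once the last one completes. Finish times: Mashing at 6, Lautering at 6, The boil at 16, Whirlpool at 20, Pitching at 28, Conditioning at 31, Packaging at 35. The latest is hour 35.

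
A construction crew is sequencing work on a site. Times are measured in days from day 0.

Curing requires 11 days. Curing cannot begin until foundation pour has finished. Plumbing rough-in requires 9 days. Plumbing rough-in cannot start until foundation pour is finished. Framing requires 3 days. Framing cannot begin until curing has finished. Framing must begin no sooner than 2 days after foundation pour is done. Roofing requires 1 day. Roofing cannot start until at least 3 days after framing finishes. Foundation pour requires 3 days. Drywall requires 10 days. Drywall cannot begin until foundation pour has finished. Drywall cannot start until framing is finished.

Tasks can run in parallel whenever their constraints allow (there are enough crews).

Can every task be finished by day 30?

Yes

Nothing blocks foundation pour, so it runs from day 0 to day 3.
After foundation pour (finishes day 3), plumbing rough-in can start at day 3 and finishes at day 12.
Curing cannot begin until foundation pour (finishes day 3). It runs from day 3 to 3 + 11 = day 14.
For framing: curing (finishes day 14); foundation pour (finishes day 3, plus 2-day gap → day 5). Taking the maximum gives a start of day 14, and it finishes at 14 + 3 = day 17.
Drywall has to wait for foundation pour (finishes day 3); framing (finishes day 17). The latest of these is day 17, so drywall runs day 17 to 17 + 10 = day 27.
Roofing cannot begin until framing (finishes day 17, plus 3-day gap → day 20). It runs from day 20 to 20 + 1 = day 21.
Every task is finished by day 27, which is no later than the deadline of 30, so the schedule is feasible.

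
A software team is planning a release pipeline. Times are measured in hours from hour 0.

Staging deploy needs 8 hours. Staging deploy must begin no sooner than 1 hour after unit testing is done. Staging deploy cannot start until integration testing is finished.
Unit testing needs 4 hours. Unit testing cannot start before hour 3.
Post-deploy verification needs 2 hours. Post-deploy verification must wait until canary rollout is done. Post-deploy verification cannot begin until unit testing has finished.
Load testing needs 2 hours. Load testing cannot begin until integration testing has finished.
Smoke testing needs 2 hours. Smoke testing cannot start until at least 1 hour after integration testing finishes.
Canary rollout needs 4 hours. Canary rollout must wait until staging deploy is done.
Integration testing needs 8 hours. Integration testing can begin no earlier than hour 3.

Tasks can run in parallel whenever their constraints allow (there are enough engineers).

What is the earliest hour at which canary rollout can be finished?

23

Integration testing cannot begin until its own release at hour 3. It runs from hour 3 to 3 + 8 = hour 11.
Unit testing cannot begin until its own release at hour 3. It runs from hour 3 to 3 + 4 = hour 7.
Staging deploy cannot start until unit testing (finishes hour 7, plus 1-hour gap → hour 8); integration testing (finishes hour 11). The controlling bound is hour 11, so staging deploy finishes at 11 + 8 = hour 19.
After staging deploy (finishes hour 19), canary rollout can start at hour 19 and finishes at hour 23.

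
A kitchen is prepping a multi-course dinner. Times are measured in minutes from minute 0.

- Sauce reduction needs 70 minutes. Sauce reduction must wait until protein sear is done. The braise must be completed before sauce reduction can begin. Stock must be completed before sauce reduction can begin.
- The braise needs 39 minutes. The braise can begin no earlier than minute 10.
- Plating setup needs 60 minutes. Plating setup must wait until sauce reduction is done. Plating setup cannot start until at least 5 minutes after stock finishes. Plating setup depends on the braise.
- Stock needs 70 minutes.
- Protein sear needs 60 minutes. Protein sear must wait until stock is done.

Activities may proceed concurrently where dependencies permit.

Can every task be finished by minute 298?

Yes

The braise cannot begin until its own release at minute 10. It runs from minute 10 to 10 + 39 = minute 49.
Stock can start immediately at minute 0; it finishes at minute 70.
After stock (finishes minute 70), protein sear can start at minute 70 and finishes at minute 130.
For sauce reduction: protein sear (finishes minute 130); the braise (finishes minute 49); stock (finishes minute 70). Taking the maximum gives a start of minute 130, and it finishes at 130 + 70 = minute 200.
Plating setup needs all of sauce reduction (finishes minute 200); stock (finishes minute 70, plus 5-minute gap → minute 75); the braise (finishes minute 49). That puts its earliest start at minute 200; it finishes at 200 + 60 = minute 260.
Every task is finished by minute 260, which is no later than the deadline of 298, so the schedule is feasible.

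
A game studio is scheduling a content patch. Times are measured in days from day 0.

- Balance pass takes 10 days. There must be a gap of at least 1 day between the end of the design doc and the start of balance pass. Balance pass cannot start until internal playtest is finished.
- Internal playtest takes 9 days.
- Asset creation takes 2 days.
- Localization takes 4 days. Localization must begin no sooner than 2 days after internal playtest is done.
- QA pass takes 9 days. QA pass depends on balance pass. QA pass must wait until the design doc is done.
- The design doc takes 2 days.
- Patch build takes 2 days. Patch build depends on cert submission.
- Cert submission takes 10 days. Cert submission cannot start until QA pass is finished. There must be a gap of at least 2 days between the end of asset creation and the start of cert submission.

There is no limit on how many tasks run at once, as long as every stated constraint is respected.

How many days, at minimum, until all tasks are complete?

40

Internal playtest can start immediately at day 0; it finishes at day 9.
Localization cannot begin until internal playtest (finishes day 9, plus 2-day gap → day 11). It runs from day 11 to 11 + 4 = day 15.
Nothing blocks asset creation, so it runs from day 0 to day 2.
The design doc has no prerequisites, so it starts at day 0 and finishes at day 2.
For balance pass: the design doc (finishes day 2, plus 1-day gap → day 3); internal playtest (finishes day 9). Taking the maximum gives a start of day 9, and it finishes at 9 + 10 = day 19.
QA pass has to wait for balance pass (finishes day 19); the design doc (finishes day 2). The latest of these is day 19, so QA pass runs day 19 to 19 + 9 = day 28.
For cert submission: QA pass (finishes day 28); asset creation (finishes day 2, plus 2-day gap → day 4). Taking the maximum gives a start of day 28, and it finishes at 28 + 10 = day 38.
Patch build cannot begin until cert submission (finishes day 38). It runs from day 38 to 38 + 2 = day 40.
All tasks are finished once the last one completes. Finish times: The design doc at 2, Asset creation at 2, Internal playtest at 9, Balance pass at 19, Localization at 15, QA pass at 28, Cert submission at 38, Patch build at 40. The latest is day 40.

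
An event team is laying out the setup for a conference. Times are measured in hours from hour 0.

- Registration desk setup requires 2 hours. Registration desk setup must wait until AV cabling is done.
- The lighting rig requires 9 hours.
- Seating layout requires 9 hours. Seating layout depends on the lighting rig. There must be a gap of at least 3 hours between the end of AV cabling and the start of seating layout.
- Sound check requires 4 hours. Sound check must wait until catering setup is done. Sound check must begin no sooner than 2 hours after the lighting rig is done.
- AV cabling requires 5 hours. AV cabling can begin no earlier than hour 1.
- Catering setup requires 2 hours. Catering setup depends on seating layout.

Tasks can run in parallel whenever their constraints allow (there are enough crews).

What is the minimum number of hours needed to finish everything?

24

AV cabling waits on its own release at hour 1, so it starts at hour 1 and finishes at 1 + 5 = hour 6.
Registration desk setup cannot begin until AV cabling (finishes hour 6). It runs from hour 6 to 6 + 2 = hour 8.
The lighting rig can start immediately at hour 0; it finishes at hour 9.
Seating layout cannot start until the lighting rig (finishes hour 9); AV cabling (finishes hour 6, plus 3-hour gap → hour 9). The controlling bound is hour 9, so seating layout finishes at 9 + 9 = hour 18.
Catering setup cannot begin until seating layout (finishes hour 18). It runs from hour 18 to 18 + 2 = hour 20.
Sound check has to wait for catering setup (finishes hour 20); the lighting rig (finishes hour 9, plus 2-hour gap → hour 11). The latest of these is hour 20, so sound check runs hour 20 to 20 + 4 = hour 24.
All tasks are finished once the last one completes. Finish times: The lighting rig at 9, AV cabling at 6, Seating layout at 18, Registration desk setup at 8, Catering setup at 20, Sound check at 24. The latest is hour 24.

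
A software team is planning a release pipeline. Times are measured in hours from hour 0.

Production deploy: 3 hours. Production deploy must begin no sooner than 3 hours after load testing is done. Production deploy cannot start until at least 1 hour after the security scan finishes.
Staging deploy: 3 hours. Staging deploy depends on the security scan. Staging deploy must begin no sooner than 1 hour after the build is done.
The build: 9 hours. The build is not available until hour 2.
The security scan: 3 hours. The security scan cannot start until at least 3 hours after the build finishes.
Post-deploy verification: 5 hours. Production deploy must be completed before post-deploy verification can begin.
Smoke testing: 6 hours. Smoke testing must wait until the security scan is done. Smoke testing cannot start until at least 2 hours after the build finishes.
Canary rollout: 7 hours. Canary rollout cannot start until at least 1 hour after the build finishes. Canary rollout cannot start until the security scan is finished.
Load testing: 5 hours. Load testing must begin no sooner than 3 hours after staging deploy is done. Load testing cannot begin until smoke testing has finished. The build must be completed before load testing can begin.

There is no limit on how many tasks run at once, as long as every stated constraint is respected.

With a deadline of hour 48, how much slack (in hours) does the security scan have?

9

The build waits on its own release at hour 2, so it starts at hour 2 and finishes at 2 + 9 = hour 11.
The security scan waits on the build (finishes hour 11, plus 3-hour gap → hour 14), so it starts at hour 14 and finishes at 14 + 3 = hour 17.

Working backward from the deadline:
Post-deploy verification has no dependents, so it just needs to finish by hour 48. Starting by 48 − 5 = hour 43 achieves that.
Since post-deploy verification (must start by hour 43) depends on it, production deploy must finish by hour 43. Backing off its 3-hour duration gives a latest start of hour 40.
Load testing must finish before production deploy (must start by hour 40, minus 3-hour gap → hour 37). With a 5-hour duration, load testing must start by 37 − 5 = hour 32.
Since load testing (must start by hour 32, minus 3-hour gap → hour 29) depends on it, staging deploy must finish by hour 29. Backing off its 3-hour duration gives a latest start of hour 26.
Smoke testing feeds into load testing (must start by hour 32); so smoke testing must finish by hour 32 and therefore start by hour 26.
To finish by hour 48, canary rollout (duration 7) must start no later than hour 41.
The security scan feeds staging deploy (must start by hour 26); smoke testing (must start by hour 26); canary rollout (must start by hour 41); production deploy (must start by hour 40, minus 1-hour gap → hour 39). Taking the minimum, the security scan must finish by hour 26 and start by 26 − 3 = hour 23.
So the security scan can start as early as hour 14 and as late as hour 23, giving 23 − 14 = 9 hours of slack.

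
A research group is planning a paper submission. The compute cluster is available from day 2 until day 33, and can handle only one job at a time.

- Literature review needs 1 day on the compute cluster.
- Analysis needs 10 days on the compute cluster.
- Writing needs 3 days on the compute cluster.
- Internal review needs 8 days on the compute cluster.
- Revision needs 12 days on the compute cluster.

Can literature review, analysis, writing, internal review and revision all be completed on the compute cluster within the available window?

No

The compute cluster window is 33 − 2 = 31 days.
Running back to back, the jobs need 1 + 10 + 3 + 8 + 12 = 34 days on the compute cluster.
Since 34 > 31, they cannot all fit.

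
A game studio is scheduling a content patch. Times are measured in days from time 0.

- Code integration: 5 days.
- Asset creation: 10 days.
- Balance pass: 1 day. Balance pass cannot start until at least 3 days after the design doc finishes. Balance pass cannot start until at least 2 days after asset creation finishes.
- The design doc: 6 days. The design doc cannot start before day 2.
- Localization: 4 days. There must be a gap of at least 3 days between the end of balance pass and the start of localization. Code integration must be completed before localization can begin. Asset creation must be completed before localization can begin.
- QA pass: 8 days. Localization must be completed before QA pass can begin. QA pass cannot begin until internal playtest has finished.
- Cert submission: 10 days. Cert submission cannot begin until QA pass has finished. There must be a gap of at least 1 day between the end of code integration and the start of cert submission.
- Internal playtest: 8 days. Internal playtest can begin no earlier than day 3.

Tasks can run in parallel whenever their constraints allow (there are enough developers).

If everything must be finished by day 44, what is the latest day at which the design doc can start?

Cert submission has no dependents, so it just needs to finish by day 44. Starting by 44 − 10 = day 34 achieves that.
Since cert submission (must start by day 34) depends on it, QA pass must finish by day 34. Backing off its 8-day duration gives a latest start of day 26.
Localization has to be done before QA pass (must start by day 26). That means finishing by day 26, i.e. starting by 26 − 4 = day 22.
Balance pass feeds into localization (must start by day 22, minus 3-day gap → day 19); so balance pass must finish by day 19 and therefore start by day 18.
Since balance pass (must start by day 18, minus 3-day gap → day 15) depends on it, the design doc must finish by day 15. Backing off its 6-day duration gives a latest start of day 9.

9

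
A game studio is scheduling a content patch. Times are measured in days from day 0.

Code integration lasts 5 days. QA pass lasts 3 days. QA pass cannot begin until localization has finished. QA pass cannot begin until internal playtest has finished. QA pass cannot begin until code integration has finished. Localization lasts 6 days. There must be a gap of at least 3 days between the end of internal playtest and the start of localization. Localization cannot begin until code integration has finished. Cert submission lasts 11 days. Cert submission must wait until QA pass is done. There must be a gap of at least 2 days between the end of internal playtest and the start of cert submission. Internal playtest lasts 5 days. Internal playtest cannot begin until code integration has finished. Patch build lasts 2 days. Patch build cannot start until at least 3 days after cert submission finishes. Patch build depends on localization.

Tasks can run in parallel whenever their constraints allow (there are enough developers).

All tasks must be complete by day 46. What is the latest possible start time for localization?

Patch build must finish by day 46; it takes 2 days, so it must start by 46 − 2 = day 44.
Cert submission has to be done before patch build (must start by day 44, minus 3-day gap → day 41). That means finishing by day 41, i.e. starting by 41 − 11 = day 30.
QA pass feeds into cert submission (must start by day 30); so QA pass must finish by day 30 and therefore start by day 27.
Localization must finish in time for QA pass (must start by day 27); patch build (must start by day 44). The tightest is day 27, so localization must start by 27 − 6 = day 21.

21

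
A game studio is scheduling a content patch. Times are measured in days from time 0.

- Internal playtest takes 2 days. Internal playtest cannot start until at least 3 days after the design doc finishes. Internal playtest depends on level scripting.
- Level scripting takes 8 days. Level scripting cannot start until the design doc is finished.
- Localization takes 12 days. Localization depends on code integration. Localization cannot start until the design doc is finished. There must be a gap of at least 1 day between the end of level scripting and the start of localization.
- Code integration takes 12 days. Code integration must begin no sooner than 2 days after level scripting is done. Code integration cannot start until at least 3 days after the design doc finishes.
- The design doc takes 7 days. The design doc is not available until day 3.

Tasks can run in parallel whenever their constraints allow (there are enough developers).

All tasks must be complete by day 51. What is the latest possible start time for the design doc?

10

To finish by day 51, localization (duration 12) must start no later than day 39.
Code integration feeds into localization (must start by day 39); so code integration must finish by day 39 and therefore start by day 27.
Internal playtest has no dependents, so it just needs to finish by day 51. Starting by 51 − 2 = day 49 achieves that.
Level scripting has several dependents: code integration (must start by day 27, minus 2-day gap → day 25); internal playtest (must start by day 49); localization (must start by day 39, minus 1-day gap → day 38). The earliest of those limits is day 25, so level scripting must start by 25 − 8 = day 17.
The design doc feeds level scripting (must start by day 17); code integration (must start by day 27, minus 3-day gap → day 24); internal playtest (must start by day 49, minus 3-day gap → day 46); localization (must start by day 39). Taking the minimum, the design doc must finish by day 17 and start by 17 − 7 = day 10.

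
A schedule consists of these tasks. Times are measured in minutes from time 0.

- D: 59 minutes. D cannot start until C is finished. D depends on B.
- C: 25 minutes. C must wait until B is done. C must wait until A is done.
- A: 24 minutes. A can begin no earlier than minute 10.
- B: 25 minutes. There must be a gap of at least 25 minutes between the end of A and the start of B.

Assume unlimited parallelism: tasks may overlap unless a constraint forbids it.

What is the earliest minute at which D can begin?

109

A waits on its own release at minute 10, so it starts at minute 10 and finishes at 10 + 24 = minute 34.
B waits on A (finishes minute 34, plus 25-minute gap → minute 59), so it starts at minute 59 and finishes at 59 + 25 = minute 84.
C needs all of B (finishes minute 84); A (finishes minute 34). That puts its earliest start at minute 84; it finishes at 84 + 25 = minute 109.
D waits on C (finishes minute 109); B (finishes minute 84). The latest of these is minute 109, which is the earliest D can start.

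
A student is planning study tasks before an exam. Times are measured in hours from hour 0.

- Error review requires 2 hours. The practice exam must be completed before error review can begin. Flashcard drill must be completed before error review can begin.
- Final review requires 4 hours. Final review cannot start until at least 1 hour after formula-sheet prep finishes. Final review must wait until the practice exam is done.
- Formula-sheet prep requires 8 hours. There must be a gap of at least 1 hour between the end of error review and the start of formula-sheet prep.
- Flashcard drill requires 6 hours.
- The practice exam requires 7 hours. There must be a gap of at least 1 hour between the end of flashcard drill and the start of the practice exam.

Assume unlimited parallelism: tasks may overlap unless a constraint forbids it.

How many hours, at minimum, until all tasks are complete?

Flashcard drill can start immediately at hour 0; it finishes at hour 6.
After flashcard drill (finishes hour 6, plus 1-hour gap → hour 7), the practice exam can start at hour 7 and finishes at hour 14.
Error review cannot start until the practice exam (finishes hour 14); flashcard drill (finishes hour 6). The controlling bound is hour 14, so error review finishes at 14 + 2 = hour 16.
Formula-sheet prep waits on error review (finishes hour 16, plus 1-hour gap → hour 17), so it starts at hour 17 and finishes at 17 + 8 = hour 25.
Final review has to wait for formula-sheet prep (finishes hour 25, plus 1-hour gap → hour 26); the practice exam (finishes hour 14). The latest of these is hour 26, so final review runs hour 26 to 26 + 4 = hour 30.
All tasks are finished once the last one completes. Finish times: Flashcard drill at 6, The practice exam at 14, Error review at 16, Formula-sheet prep at 25, Final review at 30. The latest is hour 30.

30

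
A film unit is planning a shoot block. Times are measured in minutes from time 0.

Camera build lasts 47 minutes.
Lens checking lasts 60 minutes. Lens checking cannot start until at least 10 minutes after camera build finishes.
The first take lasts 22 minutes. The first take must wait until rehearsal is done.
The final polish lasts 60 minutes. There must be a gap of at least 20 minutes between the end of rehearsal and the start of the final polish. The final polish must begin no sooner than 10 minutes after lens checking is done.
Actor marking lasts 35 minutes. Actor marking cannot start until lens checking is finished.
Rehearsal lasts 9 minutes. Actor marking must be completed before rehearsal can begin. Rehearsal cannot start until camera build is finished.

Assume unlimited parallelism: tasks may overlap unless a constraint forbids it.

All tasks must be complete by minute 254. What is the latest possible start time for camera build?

13

To finish by minute 254, the final polish (duration 60) must start no later than minute 194.
Nothing follows the first take; the deadline of minute 254 is its only limit. It must start by 254 − 22 = minute 232.
For rehearsal: the final polish (must start by minute 194, minus 20-minute gap → minute 174); the first take (must start by minute 232). The most restrictive is minute 174; with a 9-minute duration, rehearsal must start by minute 165.
Actor marking feeds into rehearsal (must start by minute 165); so actor marking must finish by minute 165 and therefore start by minute 130.
For lens checking: actor marking (must start by minute 130); the final polish (must start by minute 194, minus 10-minute gap → minute 184). The most restrictive is minute 130; with a 60-minute duration, lens checking must start by minute 70.
Camera build feeds lens checking (must start by minute 70, minus 10-minute gap → minute 60); rehearsal (must start by minute 165). Taking the minimum, camera build must finish by minute 60 and start by 60 − 47 = minute 13.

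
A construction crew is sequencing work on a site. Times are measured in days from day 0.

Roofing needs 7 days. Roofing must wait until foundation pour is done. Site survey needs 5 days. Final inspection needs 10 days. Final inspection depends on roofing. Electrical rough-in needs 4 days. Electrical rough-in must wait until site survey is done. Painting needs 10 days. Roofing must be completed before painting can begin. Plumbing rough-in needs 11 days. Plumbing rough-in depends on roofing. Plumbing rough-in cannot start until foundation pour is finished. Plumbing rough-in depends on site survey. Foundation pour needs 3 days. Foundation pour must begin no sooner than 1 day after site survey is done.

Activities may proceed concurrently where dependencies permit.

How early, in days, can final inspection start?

16

Site survey has no prerequisites, so it starts at day 0 and finishes at day 5.
After site survey (finishes day 5, plus 1-day gap → day 6), foundation pour can start at day 6 and finishes at day 9.
Roofing waits on foundation pour (finishes day 9), so it starts at day 9 and finishes at 9 + 7 = day 16.
Final inspection waits on roofing (finishes day 16), so the earliest it can start is day 16.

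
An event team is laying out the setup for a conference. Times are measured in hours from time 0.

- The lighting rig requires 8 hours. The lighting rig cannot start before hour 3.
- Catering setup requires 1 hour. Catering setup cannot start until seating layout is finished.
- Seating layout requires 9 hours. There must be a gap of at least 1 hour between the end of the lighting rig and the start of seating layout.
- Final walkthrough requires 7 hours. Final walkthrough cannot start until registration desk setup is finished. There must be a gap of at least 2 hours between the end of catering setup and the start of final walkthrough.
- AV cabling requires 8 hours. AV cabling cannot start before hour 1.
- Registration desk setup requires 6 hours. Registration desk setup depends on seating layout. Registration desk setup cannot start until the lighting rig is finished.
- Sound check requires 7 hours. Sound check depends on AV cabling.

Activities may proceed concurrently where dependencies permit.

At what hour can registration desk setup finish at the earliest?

The lighting rig cannot begin until its own release at hour 3. It runs from hour 3 to 3 + 8 = hour 11.
Seating layout cannot begin until the lighting rig (finishes hour 11, plus 1-hour gap → hour 12). It runs from hour 12 to 12 + 9 = hour 21.
Registration desk setup needs all of seating layout (finishes hour 21); the lighting rig (finishes hour 11). That puts its earliest start at hour 21; it finishes at 21 + 6 = hour 27.

27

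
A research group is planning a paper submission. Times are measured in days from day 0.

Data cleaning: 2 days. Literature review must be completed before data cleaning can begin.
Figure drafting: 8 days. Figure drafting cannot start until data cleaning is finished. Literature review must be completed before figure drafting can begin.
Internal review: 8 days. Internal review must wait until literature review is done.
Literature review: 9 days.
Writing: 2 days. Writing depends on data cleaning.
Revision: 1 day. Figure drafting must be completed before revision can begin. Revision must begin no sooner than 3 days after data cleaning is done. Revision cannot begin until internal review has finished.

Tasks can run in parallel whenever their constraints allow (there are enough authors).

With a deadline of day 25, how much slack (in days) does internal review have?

Literature review can start immediately at day 0; it finishes at day 9.
After literature review (finishes day 9), internal review can start at day 9 and finishes at day 17.

Working backward from the deadline:
To finish by day 25, revision (duration 1) must start no later than day 24.
Internal review must finish before revision (must start by day 24). With an 8-day duration, internal review must start by 24 − 8 = day 16.
So internal review can start as early as day 9 and as late as day 16, giving 16 − 9 = 7 days of slack.

7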